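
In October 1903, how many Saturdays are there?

October 1903 has 31 days and begins on Thursday.
The first Saturday is October 3.
Saturdays fall on 3, 10, 17, 24, 31 — that's 5.

5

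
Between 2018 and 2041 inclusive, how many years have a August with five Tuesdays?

10

August has 31 days; it has five Tuesdays when Tuesday falls among the first (month-length − 28) days — i.e. when August 1 is one of Tuesday/Monday/Sunday.
August 1 by year: 2018:Wed 2019:Thu 2020:Sat 2021:Sun✓ 2022:Mon✓ 2023:Tue✓ 2024:Thu 2025:Fri 2026:Sat 2027:Sun✓ 2028:Tue✓ 2029:Wed 2030:Thu 2031:Fri 2032:Sun✓ 2033:Mon✓ 2034:Tue✓ 2035:Wed 2036:Fri 2037:Sat 2038:Sun✓ 2039:Mon✓ 2040:Wed 2041:Thu
Years with five Tuesdays: 2021, 2022, 2023, 2027, 2028, 2032, 2033, 2034, 2038, 2039 → 10.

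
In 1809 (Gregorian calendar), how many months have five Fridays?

4

A month of length L has five Fridays iff its first Friday is on day ≤ L−28 (so day 1–3 in a 31-day month, 1–2 in a 30-day month, day 1 in a leap February).
Checking each month of 1809: Jan starts Sun (31d); Feb starts Wed (28d); Mar starts Wed (31d) ✓; Apr starts Sat (30d); May starts Mon (31d); Jun starts Thu (30d) ✓; Jul starts Sat (31d); Aug starts Tue (31d); Sep starts Fri (30d) ✓; Oct starts Sun (31d); Nov starts Wed (30d); Dec starts Fri (31d) ✓.
Five-Friday months: March, June, September, December → 4.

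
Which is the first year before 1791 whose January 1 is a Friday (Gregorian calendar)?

1790

Jan 1 advances by 2 weekdays after a leap year and by 1 after a common year.
1791: Jan 1 is Saturday.
1790: Friday
1790 begins on a Friday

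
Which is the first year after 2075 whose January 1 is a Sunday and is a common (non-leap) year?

2079

Jan 1 advances by 2 weekdays after a leap year and by 1 after a common year.
2075: Jan 1 is Tuesday.
2076: Wednesday (leap)
2077: Friday
2078: Saturday
2079: Sunday
2079 begins on a Sunday and is a common year.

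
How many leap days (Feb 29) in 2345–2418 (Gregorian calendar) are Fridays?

Leap years in 2345–2418: 18 of them.
Feb 29 weekday advances by 5 (mod 7) from one leap year to the next four years later (or differs when a century non-leap intervenes).
Leap-day weekdays: 2348:Sun 2352:Fri✓ 2356:Wed 2360:Mon 2364:Sat 2368:Thu 2372:Tue 2376:Sun 2380:Fri✓ 2384:Wed 2388:Mon 2392:Sat 2396:Thu 2400:Tue 2404:Sun 2408:Fri✓ 2412:Wed 2416:Mon
Friday: 2352, 2380, 2408 → 3.

3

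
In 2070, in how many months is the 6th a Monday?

Check the 6th of each month of 2070: Jan 6: Mon, Feb 6: Thu, Mar 6: Thu, Apr 6: Sun, May 6: Tue, Jun 6: Fri, Jul 6: Sun, Aug 6: Wed, Sep 6: Sat, Oct 6: Mon, Nov 6: Thu, Dec 6: Sat.
Monday occurs in January, October — 2 months.

2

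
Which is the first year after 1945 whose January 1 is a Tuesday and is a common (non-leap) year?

1946

Jan 1 advances by 2 weekdays after a leap year and by 1 after a common year.
1945: Jan 1 is Monday.
1946: Tuesday
1946 begins on a Tuesday and is a common year.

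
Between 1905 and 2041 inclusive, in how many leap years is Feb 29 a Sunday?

5

Leap years in 1905–2041: 34 of them.
Feb 29 weekday advances by 5 (mod 7) from one leap year to the next four years later (or differs when a century non-leap intervenes).
Leap-day weekdays: 1908:Sat 1912:Thu 1916:Tue 1920:Sun✓ 1924:Fri 1928:Wed 1932:Mon 1936:Sat 1940:Thu 1944:Tue 1948:Sun✓ 1952:Fri 1956:Wed …(8 more)… 1992:Sat 1996:Thu 2000:Tue 2004:Sun✓ 2008:Fri 2012:Wed 2016:Mon 2020:Sat 2024:Thu 2028:Tue 2032:Sun✓ 2036:Fri 2040:Wed
Sunday: 1920, 1948, 1976, 2004, 2032 → 5.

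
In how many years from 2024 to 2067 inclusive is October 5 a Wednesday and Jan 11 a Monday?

Check each year's weekday for October 5 and Jan 11:
  2024: Sat/Thu  2025: Sun/Sat  2026: Mon/Sun  2027: Tue/Mon  2028: Thu/Tue  2029: Fri/Thu  2030: Sat/Fri  2031: Sun/Sat  2032: Tue/Sun  2033: Wed/Tue  2034: Thu/Wed  2035: Fri/Thu  2036: Sun/Fri  2037: Mon/Sun  …(16 more)…  2054: Mon/Sun  2055: Tue/Mon  2056: Thu/Tue  2057: Fri/Thu  2058: Sat/Fri  2059: Sun/Sat  2060: Tue/Sun  2061: Wed/Tue  2062: Thu/Wed  2063: Fri/Thu  2064: Sun/Fri  2065: Mon/Sun  2066: Tue/Mon  2067: Wed/Tue
Both conditions hold in: 2044 — 1.

1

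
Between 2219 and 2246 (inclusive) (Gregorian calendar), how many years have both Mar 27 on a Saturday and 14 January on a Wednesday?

1

Check each year's weekday for Mar 27 and 14 January:
  2219: Sat/Thu  2220: Mon/Fri  2221: Tue/Sun  2222: Wed/Mon  2223: Thu/Tue  2224: Sat/Wed ✓  2225: Sun/Fri  2226: Mon/Sat  2227: Tue/Sun  2228: Thu/Mon  2229: Fri/Wed  2230: Sat/Thu  2231: Sun/Fri  2232: Tue/Sat  2233: Wed/Mon  2234: Thu/Tue  2235: Fri/Wed  2236: Sun/Thu  2237: Mon/Sat  2238: Tue/Sun  2239: Wed/Mon  2240: Fri/Tue  2241: Sat/Thu  2242: Sun/Fri  2243: Mon/Sat  2244: Wed/Sun  2245: Thu/Tue  2246: Fri/Wed
Both conditions hold in: 2224 — 1.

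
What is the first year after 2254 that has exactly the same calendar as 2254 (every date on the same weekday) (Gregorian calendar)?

Two years share a calendar iff Jan 1 falls on the same weekday and both are leap or both are common. 2254: Jan 1 is Sunday, common year.
2255: Jan 1 Monday, common
2256: Jan 1 Tuesday, leap
2257: Jan 1 Thursday, common
2258: Jan 1 Friday, common
2259: Jan 1 Saturday, common
2260: Jan 1 Sunday, leap
2261: Jan 1 Tuesday, common
2262: Jan 1 Wednesday, common
2263: Jan 1 Thursday, common
2264: Jan 1 Friday, leap
2265: Jan 1 Sunday, common
2265 matches on both conditions.

2265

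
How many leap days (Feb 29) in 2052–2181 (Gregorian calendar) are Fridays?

5

Leap years in 2052–2181: 32 of them.
Feb 29 weekday advances by 5 (mod 7) from one leap year to the next four years later (or differs when a century non-leap intervenes).
Leap-day weekdays: 2052:Thu 2056:Tue 2060:Sun 2064:Fri✓ 2068:Wed 2072:Mon 2076:Sat 2080:Thu 2084:Tue 2088:Sun 2092:Fri✓ 2096:Wed 2104:Fri✓ …(6 more)… 2132:Fri✓ 2136:Wed 2140:Mon 2144:Sat 2148:Thu 2152:Tue 2156:Sun 2160:Fri✓ 2164:Wed 2168:Mon 2172:Sat 2176:Thu 2180:Tue
Friday: 2064, 2092, 2104, 2132, 2160 → 5.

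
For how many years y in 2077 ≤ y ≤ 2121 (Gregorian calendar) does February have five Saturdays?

February has 28 days (29 in leap years); it has five Saturdays when Saturday falls among the first (month-length − 28) days — i.e. when February 1 is Saturday in a leap year (never in a common year).
February 1 by year: 2077:Mon 2078:Tue 2079:Wed 2080:Thu 2081:Sat 2082:Sun 2083:Mon 2084:Tue 2085:Thu 2086:Fri 2087:Sat 2088:Sun 2089:Tue 2090:Wed 2091:Thu …(15 more)… 2107:Tue 2108:Wed 2109:Fri 2110:Sat 2111:Sun 2112:Mon 2113:Wed 2114:Thu 2115:Fri 2116:Sat✓ 2117:Mon 2118:Tue 2119:Wed 2120:Thu 2121:Sat
Years with five Saturdays: 2116 → 1.

1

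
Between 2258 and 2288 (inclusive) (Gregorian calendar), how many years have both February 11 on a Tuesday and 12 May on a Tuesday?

1

Check each year's weekday for February 11 and 12 May:
  2258: Thu/Wed  2259: Fri/Thu  2260: Sat/Sat  2261: Mon/Sun  2262: Tue/Mon  2263: Wed/Tue  2264: Thu/Thu  2265: Sat/Fri  2266: Sun/Sat  2267: Mon/Sun  2268: Tue/Tue ✓  2269: Thu/Wed  2270: Fri/Thu  2271: Sat/Fri  …(3 more)…  2275: Thu/Wed  2276: Fri/Fri  2277: Sun/Sat  2278: Mon/Sun  2279: Tue/Mon  2280: Wed/Wed  2281: Fri/Thu  2282: Sat/Fri  2283: Sun/Sat  2284: Mon/Mon  2285: Wed/Tue  2286: Thu/Wed  2287: Fri/Thu  2288: Sat/Sat
Both conditions hold in: 2268 — 1.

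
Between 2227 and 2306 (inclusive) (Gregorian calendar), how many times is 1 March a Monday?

10

Track 1 March's weekday year by year (advancing +1, or +2 across a Feb 29):
  2227: Thu  2228: Sat (+2)  2229: Sun (+1)  2230: Mon (+1) ✓  2231: Tue (+1)
  2232: Thu (+2)  2233: Fri (+1)  2234: Sat (+1)  2235: Sun (+1)  2236: Tue (+2)
  2237: Wed (+1)  2238: Thu (+1)  2239: Fri (+1)  2240: Sun (+2)  … (52 more years) …
  2293: Wed (+1)  2294: Thu (+1)  2295: Fri (+1)  2296: Sun (+2)  2297: Mon (+1) ✓
  2298: Tue (+1)  2299: Wed (+1)  2300: Thu (+1)  2301: Fri (+1)  2302: Sat (+1)
  2303: Sun (+1)  2304: Tue (+2)  2305: Wed (+1)  2306: Thu (+1)
Monday years: 2230, 2241, 2247, 2252, 2258, 2269, 2275, 2280, 2286, 2297 — 10 in total.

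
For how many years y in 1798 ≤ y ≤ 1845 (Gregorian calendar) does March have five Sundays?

22

March has 31 days; it has five Sundays when Sunday falls among the first (month-length − 28) days — i.e. when March 1 is one of Sunday/Saturday/Friday.
March 1 by year: 1798:Thu 1799:Fri✓ 1800:Sat✓ 1801:Sun✓ 1802:Mon 1803:Tue 1804:Thu 1805:Fri✓ 1806:Sat✓ 1807:Sun✓ 1808:Tue 1809:Wed 1810:Thu 1811:Fri✓ 1812:Sun✓ …(18 more)… 1831:Tue 1832:Thu 1833:Fri✓ 1834:Sat✓ 1835:Sun✓ 1836:Tue 1837:Wed 1838:Thu 1839:Fri✓ 1840:Sun✓ 1841:Mon 1842:Tue 1843:Wed 1844:Fri✓ 1845:Sat✓
Years with five Sundays: 1799, 1800, 1801, 1805, 1806, 1807, 1811, 1812, 1816, 1817, 1818, 1822, 1823, 1828, 1829, 1833, 1834, 1835, 1839, 1840, 1844, 1845 → 22.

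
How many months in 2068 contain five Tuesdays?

A month of length L has five Tuesdays iff its first Tuesday is on day ≤ L−28 (so day 1–3 in a 31-day month, 1–2 in a 30-day month, day 1 in a leap February).
Checking each month of 2068: Jan starts Sun (31d) ✓; Feb starts Wed (29d); Mar starts Thu (31d); Apr starts Sun (30d); May starts Tue (31d) ✓; Jun starts Fri (30d); Jul starts Sun (31d) ✓; Aug starts Wed (31d); Sep starts Sat (30d); Oct starts Mon (31d) ✓; Nov starts Thu (30d); Dec starts Sat (31d).
Five-Tuesday months: January, May, July, October → 4.

4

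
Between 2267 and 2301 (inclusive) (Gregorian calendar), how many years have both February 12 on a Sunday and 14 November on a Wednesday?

Check each year's weekday for February 12 and 14 November:
  2267: Tue/Thu  2268: Wed/Sat  2269: Fri/Sun  2270: Sat/Mon  2271: Sun/Tue  2272: Mon/Thu  2273: Wed/Fri  2274: Thu/Sat  2275: Fri/Sun  2276: Sat/Tue  2277: Mon/Wed  2278: Tue/Thu  2279: Wed/Fri  2280: Thu/Sun  …(7 more)…  2288: Sun/Wed ✓  2289: Tue/Thu  2290: Wed/Fri  2291: Thu/Sat  2292: Fri/Mon  2293: Sun/Tue  2294: Mon/Wed  2295: Tue/Thu  2296: Wed/Sat  2297: Fri/Sun  2298: Sat/Mon  2299: Sun/Tue  2300: Mon/Wed  2301: Tue/Thu
Both conditions hold in: 2288 — 1.

1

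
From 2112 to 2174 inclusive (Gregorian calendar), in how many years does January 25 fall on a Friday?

9

Track January 25's weekday year by year (advancing +1, or +2 across a Feb 29):
  2112: Mon  2113: Wed (+2)  2114: Thu (+1)  2115: Fri (+1) ✓  2116: Sat (+1)
  2117: Mon (+2)  2118: Tue (+1)  2119: Wed (+1)  2120: Thu (+1)  2121: Sat (+2)
  2122: Sun (+1)  2123: Mon (+1)  2124: Tue (+1)  2125: Thu (+2)  … (35 more years) …
  2161: Sun (+2)  2162: Mon (+1)  2163: Tue (+1)  2164: Wed (+1)  2165: Fri (+2) ✓
  2166: Sat (+1)  2167: Sun (+1)  2168: Mon (+1)  2169: Wed (+2)  2170: Thu (+1)
  2171: Fri (+1) ✓  2172: Sat (+1)  2173: Mon (+2)  2174: Tue (+1)
Friday years: 2115, 2126, 2132, 2137, 2143, 2154, 2160, 2165, 2171 — 9 in total.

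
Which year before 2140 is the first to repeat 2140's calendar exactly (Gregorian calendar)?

2112

Two years share a calendar iff Jan 1 falls on the same weekday and both are leap or both are common. 2140: Jan 1 is Friday, leap year.
2139: Jan 1 Thursday, common
2138: Jan 1 Wednesday, common
2137: Jan 1 Tuesday, common
2136: Jan 1 Sunday, leap
2135: Jan 1 Saturday, common
2134: Jan 1 Friday, common
2133: Jan 1 Thursday, common
2132: Jan 1 Tuesday, leap
2131: Jan 1 Monday, common
2130: Jan 1 Sunday, common
2129: Jan 1 Saturday, common
2128: Jan 1 Thursday, leap
2127: Jan 1 Wednesday, common
2126: Jan 1 Tuesday, common
2125: Jan 1 Monday, common
2124: Jan 1 Saturday, leap
2123: Jan 1 Friday, common
2122: Jan 1 Thursday, common
2121: Jan 1 Wednesday, common
2120: Jan 1 Monday, leap
2119: Jan 1 Sunday, common
2118: Jan 1 Saturday, common
2117: Jan 1 Friday, common
2116: Jan 1 Wednesday, leap
2115: Jan 1 Tuesday, common
2114: Jan 1 Monday, common
2113: Jan 1 Sunday, common
2112: Jan 1 Friday, leap
2112 matches on both conditions.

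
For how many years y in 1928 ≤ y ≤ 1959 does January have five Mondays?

13

January has 31 days; it has five Mondays when Monday falls among the first (month-length − 28) days — i.e. when January 1 is one of Monday/Sunday/Saturday.
January 1 by year: 1928:Sun✓ 1929:Tue 1930:Wed 1931:Thu 1932:Fri 1933:Sun✓ 1934:Mon✓ 1935:Tue 1936:Wed 1937:Fri 1938:Sat✓ 1939:Sun✓ 1940:Mon✓ 1941:Wed 1942:Thu 1943:Fri 1944:Sat✓ 1945:Mon✓ 1946:Tue 1947:Wed 1948:Thu 1949:Sat✓ 1950:Sun✓ 1951:Mon✓ 1952:Tue 1953:Thu 1954:Fri 1955:Sat✓ 1956:Sun✓ 1957:Tue 1958:Wed 1959:Thu
Years with five Mondays: 1928, 1933, 1934, 1938, 1939, 1940, 1944, 1945, 1949, 1950, 1951, 1955, 1956 → 13.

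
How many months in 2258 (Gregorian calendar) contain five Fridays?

5

A month of length L has five Fridays iff its first Friday is on day ≤ L−28 (so day 1–3 in a 31-day month, 1–2 in a 30-day month, day 1 in a leap February).
Checking each month of 2258: Jan starts Fri (31d) ✓; Feb starts Mon (28d); Mar starts Mon (31d); Apr starts Thu (30d) ✓; May starts Sat (31d); Jun starts Tue (30d); Jul starts Thu (31d) ✓; Aug starts Sun (31d); Sep starts Wed (30d); Oct starts Fri (31d) ✓; Nov starts Mon (30d); Dec starts Wed (31d) ✓.
Five-Friday months: January, April, July, October, December → 5.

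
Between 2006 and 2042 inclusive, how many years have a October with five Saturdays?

15

October has 31 days; it has five Saturdays when Saturday falls among the first (month-length − 28) days — i.e. when October 1 is one of Saturday/Friday/Thursday.
October 1 by year: 2006:Sun 2007:Mon 2008:Wed 2009:Thu✓ 2010:Fri✓ 2011:Sat✓ 2012:Mon 2013:Tue 2014:Wed 2015:Thu✓ 2016:Sat✓ 2017:Sun 2018:Mon 2019:Tue 2020:Thu✓ …(7 more)… 2028:Sun 2029:Mon 2030:Tue 2031:Wed 2032:Fri✓ 2033:Sat✓ 2034:Sun 2035:Mon 2036:Wed 2037:Thu✓ 2038:Fri✓ 2039:Sat✓ 2040:Mon 2041:Tue 2042:Wed
Years with five Saturdays: 2009, 2010, 2011, 2015, 2016, 2020, 2021, 2022, 2026, 2027, 2032, 2033, 2037, 2038, 2039 → 15.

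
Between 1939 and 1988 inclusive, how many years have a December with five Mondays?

December has 31 days; it has five Mondays when Monday falls among the first (month-length − 28) days — i.e. when December 1 is one of Monday/Sunday/Saturday.
December 1 by year: 1939:Fri 1940:Sun✓ 1941:Mon✓ 1942:Tue 1943:Wed 1944:Fri 1945:Sat✓ 1946:Sun✓ 1947:Mon✓ 1948:Wed 1949:Thu 1950:Fri 1951:Sat✓ 1952:Mon✓ 1953:Tue …(20 more)… 1974:Sun✓ 1975:Mon✓ 1976:Wed 1977:Thu 1978:Fri 1979:Sat✓ 1980:Mon✓ 1981:Tue 1982:Wed 1983:Thu 1984:Sat✓ 1985:Sun✓ 1986:Mon✓ 1987:Tue 1988:Thu
Years with five Mondays: 1940, 1941, 1945, 1946, 1947, 1951, 1952, 1956, 1957, 1958, 1962, 1963, 1968, 1969, 1973, 1974, 1975, 1979, 1980, 1984, 1985, 1986 → 22.

22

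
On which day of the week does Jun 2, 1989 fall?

January 1, 1989 is a Sunday.
June 2 is day 153 of the year, i.e. 152 days after Jan 1.
152 mod 7 = 5, so advance 5 weekdays from Sunday: Friday.

Friday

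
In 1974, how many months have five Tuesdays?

5

A month of length L has five Tuesdays iff its first Tuesday is on day ≤ L−28 (so day 1–3 in a 31-day month, 1–2 in a 30-day month, day 1 in a leap February).
Checking each month of 1974: Jan starts Tue (31d) ✓; Feb starts Fri (28d); Mar starts Fri (31d); Apr starts Mon (30d) ✓; May starts Wed (31d); Jun starts Sat (30d); Jul starts Mon (31d) ✓; Aug starts Thu (31d); Sep starts Sun (30d); Oct starts Tue (31d) ✓; Nov starts Fri (30d); Dec starts Sun (31d) ✓.
Five-Tuesday months: January, April, July, October, December → 5.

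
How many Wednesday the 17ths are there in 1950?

Check the 17th of each month of 1950: Jan 17: Tue, Feb 17: Fri, Mar 17: Fri, Apr 17: Mon, May 17: Wed, Jun 17: Sat, Jul 17: Mon, Aug 17: Thu, Sep 17: Sun, Oct 17: Tue, Nov 17: Fri, Dec 17: Sun.
Wednesday occurs in May — 1 month.

1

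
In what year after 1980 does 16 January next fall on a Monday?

From one year to the next, a fixed date's weekday advances by 1, or by 2 when a Feb 29 lies between the two dates.
1980: January 16 is Wednesday.
1981: Friday (+2)
1982: Saturday (+1)
1983: Sunday (+1)
1984: Monday (+1)
16 January falls on a Monday in 1984.

1984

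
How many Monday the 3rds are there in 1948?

1

Check the 3rd of each month of 1948: Jan 3: Sat, Feb 3: Tue, Mar 3: Wed, Apr 3: Sat, May 3: Mon, Jun 3: Thu, Jul 3: Sat, Aug 3: Tue, Sep 3: Fri, Oct 3: Sun, Nov 3: Wed, Dec 3: Fri.
Monday occurs in May — 1 month.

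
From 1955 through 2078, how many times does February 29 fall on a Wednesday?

5

Leap years in 1955–2078: 31 of them.
Feb 29 weekday advances by 5 (mod 7) from one leap year to the next four years later (or differs when a century non-leap intervenes).
Leap-day weekdays: 1956:Wed✓ 1960:Mon 1964:Sat 1968:Thu 1972:Tue 1976:Sun 1980:Fri 1984:Wed✓ 1988:Mon 1992:Sat 1996:Thu 2000:Tue 2004:Sun …(5 more)… 2028:Tue 2032:Sun 2036:Fri 2040:Wed✓ 2044:Mon 2048:Sat 2052:Thu 2056:Tue 2060:Sun 2064:Fri 2068:Wed✓ 2072:Mon 2076:Sat
Wednesday: 1956, 1984, 2012, 2040, 2068 → 5.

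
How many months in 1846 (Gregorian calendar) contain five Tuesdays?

4

A month of length L has five Tuesdays iff its first Tuesday is on day ≤ L−28 (so day 1–3 in a 31-day month, 1–2 in a 30-day month, day 1 in a leap February).
Checking each month of 1846: Jan starts Thu (31d); Feb starts Sun (28d); Mar starts Sun (31d) ✓; Apr starts Wed (30d); May starts Fri (31d); Jun starts Mon (30d) ✓; Jul starts Wed (31d); Aug starts Sat (31d); Sep starts Tue (30d) ✓; Oct starts Thu (31d); Nov starts Sun (30d); Dec starts Tue (31d) ✓.
Five-Tuesday months: March, June, September, December → 4.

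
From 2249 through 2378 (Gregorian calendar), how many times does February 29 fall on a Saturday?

5

Leap years in 2249–2378: 31 of them.
Feb 29 weekday advances by 5 (mod 7) from one leap year to the next four years later (or differs when a century non-leap intervenes).
Leap-day weekdays: 2252:Sun 2256:Fri 2260:Wed 2264:Mon 2268:Sat✓ 2272:Thu 2276:Tue 2280:Sun 2284:Fri 2288:Wed 2292:Mon 2296:Sat✓ 2304:Mon …(5 more)… 2328:Wed 2332:Mon 2336:Sat✓ 2340:Thu 2344:Tue 2348:Sun 2352:Fri 2356:Wed 2360:Mon 2364:Sat✓ 2368:Thu 2372:Tue 2376:Sun
Saturday: 2268, 2296, 2308, 2336, 2364 → 5.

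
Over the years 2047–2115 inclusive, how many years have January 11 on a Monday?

Track January 11's weekday year by year (advancing +1, or +2 across a Feb 29):
  2047: Fri  2048: Sat (+1)  2049: Mon (+2) ✓  2050: Tue (+1)  2051: Wed (+1)
  2052: Thu (+1)  2053: Sat (+2)  2054: Sun (+1)  2055: Mon (+1) ✓  2056: Tue (+1)
  2057: Thu (+2)  2058: Fri (+1)  2059: Sat (+1)  2060: Sun (+1)  … (41 more years) …
  2102: Wed (+1)  2103: Thu (+1)  2104: Fri (+1)  2105: Sun (+2)  2106: Mon (+1) ✓
  2107: Tue (+1)  2108: Wed (+1)  2109: Fri (+2)  2110: Sat (+1)  2111: Sun (+1)
  2112: Mon (+1) ✓  2113: Wed (+2)  2114: Thu (+1)  2115: Fri (+1)
Monday years: 2049, 2055, 2066, 2072, 2077, 2083, 2094, 2100, 2106, 2112 — 10 in total.

10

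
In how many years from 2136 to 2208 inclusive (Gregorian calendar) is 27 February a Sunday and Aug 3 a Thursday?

2

Check each year's weekday for 27 February and Aug 3:
  2136: Mon/Fri  2137: Wed/Sat  2138: Thu/Sun  2139: Fri/Mon  2140: Sat/Wed  2141: Mon/Thu  2142: Tue/Fri  2143: Wed/Sat  2144: Thu/Mon  2145: Sat/Tue  2146: Sun/Wed  2147: Mon/Thu  2148: Tue/Sat  2149: Thu/Sun  …(45 more)…  2195: Fri/Mon  2196: Sat/Wed  2197: Mon/Thu  2198: Tue/Fri  2199: Wed/Sat  2200: Thu/Sun  2201: Fri/Mon  2202: Sat/Tue  2203: Sun/Wed  2204: Mon/Fri  2205: Wed/Sat  2206: Thu/Sun  2207: Fri/Mon  2208: Sat/Wed
Both conditions hold in: 2152, 2180 — 2.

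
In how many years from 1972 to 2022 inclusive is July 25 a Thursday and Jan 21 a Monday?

6

Check each year's weekday for July 25 and Jan 21:
  1972: Tue/Fri  1973: Wed/Sun  1974: Thu/Mon ✓  1975: Fri/Tue  1976: Sun/Wed  1977: Mon/Fri  1978: Tue/Sat  1979: Wed/Sun  1980: Fri/Mon  1981: Sat/Wed  1982: Sun/Thu  1983: Mon/Fri  1984: Wed/Sat  1985: Thu/Mon ✓  …(23 more)…  2009: Sat/Wed  2010: Sun/Thu  2011: Mon/Fri  2012: Wed/Sat  2013: Thu/Mon ✓  2014: Fri/Tue  2015: Sat/Wed  2016: Mon/Thu  2017: Tue/Sat  2018: Wed/Sun  2019: Thu/Mon ✓  2020: Sat/Tue  2021: Sun/Thu  2022: Mon/Fri
Both conditions hold in: 1974, 1985, 1991, 2002, 2013, 2019 — 6.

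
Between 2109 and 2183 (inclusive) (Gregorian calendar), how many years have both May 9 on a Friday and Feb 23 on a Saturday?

Check each year's weekday for May 9 and Feb 23:
  2109: Thu/Sat  2110: Fri/Sun  2111: Sat/Mon  2112: Mon/Tue  2113: Tue/Thu  2114: Wed/Fri  2115: Thu/Sat  2116: Sat/Sun  2117: Sun/Tue  2118: Mon/Wed  2119: Tue/Thu  2120: Thu/Fri  2121: Fri/Sun  2122: Sat/Mon  …(47 more)…  2170: Wed/Fri  2171: Thu/Sat  2172: Sat/Sun  2173: Sun/Tue  2174: Mon/Wed  2175: Tue/Thu  2176: Thu/Fri  2177: Fri/Sun  2178: Sat/Mon  2179: Sun/Tue  2180: Tue/Wed  2181: Wed/Fri  2182: Thu/Sat  2183: Fri/Sun
Both conditions hold in: 2132, 2160 — 2.

2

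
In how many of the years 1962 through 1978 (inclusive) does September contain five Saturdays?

5

September has 30 days; it has five Saturdays when Saturday falls among the first (month-length − 28) days — i.e. when September 1 is one of Saturday/Friday.
September 1 by year: 1962:Sat✓ 1963:Sun 1964:Tue 1965:Wed 1966:Thu 1967:Fri✓ 1968:Sun 1969:Mon 1970:Tue 1971:Wed 1972:Fri✓ 1973:Sat✓ 1974:Sun 1975:Mon 1976:Wed 1977:Thu 1978:Fri✓
Years with five Saturdays: 1962, 1967, 1972, 1973, 1978 → 5.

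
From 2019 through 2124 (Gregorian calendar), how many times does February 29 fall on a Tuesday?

4

Leap years in 2019–2124: 26 of them.
Feb 29 weekday advances by 5 (mod 7) from one leap year to the next four years later (or differs when a century non-leap intervenes).
Leap-day weekdays: 2020:Sat 2024:Thu 2028:Tue✓ 2032:Sun 2036:Fri 2040:Wed 2044:Mon 2048:Sat 2052:Thu 2056:Tue✓ 2060:Sun 2064:Fri 2068:Wed 2072:Mon 2076:Sat 2080:Thu 2084:Tue✓ 2088:Sun 2092:Fri 2096:Wed 2104:Fri 2108:Wed 2112:Mon 2116:Sat 2120:Thu 2124:Tue✓
Tuesday: 2028, 2056, 2084, 2124 → 4.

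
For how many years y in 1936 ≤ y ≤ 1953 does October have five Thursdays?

October has 31 days; it has five Thursdays when Thursday falls among the first (month-length − 28) days — i.e. when October 1 is one of Thursday/Wednesday/Tuesday.
October 1 by year: 1936:Thu✓ 1937:Fri 1938:Sat 1939:Sun 1940:Tue✓ 1941:Wed✓ 1942:Thu✓ 1943:Fri 1944:Sun 1945:Mon 1946:Tue✓ 1947:Wed✓ 1948:Fri 1949:Sat 1950:Sun 1951:Mon 1952:Wed✓ 1953:Thu✓
Years with five Thursdays: 1936, 1940, 1941, 1942, 1946, 1947, 1952, 1953 → 8.

8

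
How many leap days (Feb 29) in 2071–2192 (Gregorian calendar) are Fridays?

5

Leap years in 2071–2192: 30 of them.
Feb 29 weekday advances by 5 (mod 7) from one leap year to the next four years later (or differs when a century non-leap intervenes).
Leap-day weekdays: 2072:Mon 2076:Sat 2080:Thu 2084:Tue 2088:Sun 2092:Fri✓ 2096:Wed 2104:Fri✓ 2108:Wed 2112:Mon 2116:Sat 2120:Thu 2124:Tue …(4 more)… 2144:Sat 2148:Thu 2152:Tue 2156:Sun 2160:Fri✓ 2164:Wed 2168:Mon 2172:Sat 2176:Thu 2180:Tue 2184:Sun 2188:Fri✓ 2192:Wed
Friday: 2092, 2104, 2132, 2160, 2188 → 5.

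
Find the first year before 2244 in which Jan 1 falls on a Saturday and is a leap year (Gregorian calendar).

Jan 1 advances by 2 weekdays after a leap year and by 1 after a common year.
2244: Jan 1 is Monday (leap).
2243: Sunday
2242: Saturday
2241: Friday
2240: Wednesday (leap)
2239: Tuesday
2238: Monday
2237: Sunday
2236: Friday (leap)
2235: Thursday
2234: Wednesday
2233: Tuesday
2232: Sunday (leap)
2231: Saturday
2230: Friday
2229: Thursday
2228: Tuesday (leap)
2227: Monday
2226: Sunday
2225: Saturday
2224: Thursday (leap)
2223: Wednesday
2222: Tuesday
2221: Monday
2220: Saturday (leap)
2220 begins on a Saturday and is a leap year.

2220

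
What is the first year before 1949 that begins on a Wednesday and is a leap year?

Jan 1 advances by 2 weekdays after a leap year and by 1 after a common year.
1949: Jan 1 is Saturday.
1948: Thursday (leap)
1947: Wednesday
1946: Tuesday
1945: Monday
1944: Saturday (leap)
1943: Friday
1942: Thursday
1941: Wednesday
1940: Monday (leap)
1939: Sunday
1938: Saturday
1937: Friday
1936: Wednesday (leap)
1936 begins on a Wednesday and is a leap year.

1936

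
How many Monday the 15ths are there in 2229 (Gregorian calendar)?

1

Check the 15th of each month of 2229: Jan 15: Thu, Feb 15: Sun, Mar 15: Sun, Apr 15: Wed, May 15: Fri, Jun 15: Mon, Jul 15: Wed, Aug 15: Sat, Sep 15: Tue, Oct 15: Thu, Nov 15: Sun, Dec 15: Tue.
Monday occurs in June — 1 month.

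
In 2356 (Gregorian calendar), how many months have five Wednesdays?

A month of length L has five Wednesdays iff its first Wednesday is on day ≤ L−28 (so day 1–3 in a 31-day month, 1–2 in a 30-day month, day 1 in a leap February).
Checking each month of 2356: Jan starts Sun (31d); Feb starts Wed (29d) ✓; Mar starts Thu (31d); Apr starts Sun (30d); May starts Tue (31d) ✓; Jun starts Fri (30d); Jul starts Sun (31d); Aug starts Wed (31d) ✓; Sep starts Sat (30d); Oct starts Mon (31d) ✓; Nov starts Thu (30d); Dec starts Sat (31d).
Five-Wednesday months: February, May, August, October → 4.

4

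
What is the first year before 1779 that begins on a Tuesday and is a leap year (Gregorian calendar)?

Jan 1 advances by 2 weekdays after a leap year and by 1 after a common year.
1779: Jan 1 is Friday.
1778: Thursday
1777: Wednesday
1776: Monday (leap)
1775: Sunday
1774: Saturday
1773: Friday
1772: Wednesday (leap)
1771: Tuesday
1770: Monday
1769: Sunday
1768: Friday (leap)
1767: Thursday
1766: Wednesday
1765: Tuesday
1764: Sunday (leap)
1763: Saturday
1762: Friday
1761: Thursday
1760: Tuesday (leap)
1760 begins on a Tuesday and is a leap year.

1760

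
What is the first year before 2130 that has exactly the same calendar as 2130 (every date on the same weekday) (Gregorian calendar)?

2119

Two years share a calendar iff Jan 1 falls on the same weekday and both are leap or both are common. 2130: Jan 1 is Sunday, common year.
2129: Jan 1 Saturday, common
2128: Jan 1 Thursday, leap
2127: Jan 1 Wednesday, common
2126: Jan 1 Tuesday, common
2125: Jan 1 Monday, common
2124: Jan 1 Saturday, leap
2123: Jan 1 Friday, common
2122: Jan 1 Thursday, common
2121: Jan 1 Wednesday, common
2120: Jan 1 Monday, leap
2119: Jan 1 Sunday, common
2119 matches on both conditions.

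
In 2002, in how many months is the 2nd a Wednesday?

Check the 2nd of each month of 2002: Jan 2: Wed, Feb 2: Sat, Mar 2: Sat, Apr 2: Tue, May 2: Thu, Jun 2: Sun, Jul 2: Tue, Aug 2: Fri, Sep 2: Mon, Oct 2: Wed, Nov 2: Sat, Dec 2: Mon.
Wednesday occurs in January, October — 2 months.

2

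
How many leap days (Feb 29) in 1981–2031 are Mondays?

Leap years in 1981–2031: 12 of them.
Feb 29 weekday advances by 5 (mod 7) from one leap year to the next four years later (or differs when a century non-leap intervenes).
Leap-day weekdays: 1984:Wed 1988:Mon✓ 1992:Sat 1996:Thu 2000:Tue 2004:Sun 2008:Fri 2012:Wed 2016:Mon✓ 2020:Sat 2024:Thu 2028:Tue
Monday: 1988, 2016 → 2.

2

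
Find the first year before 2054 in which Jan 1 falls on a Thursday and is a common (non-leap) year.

2043

Jan 1 advances by 2 weekdays after a leap year and by 1 after a common year.
2054: Jan 1 is Thursday.
2053: Wednesday
2052: Monday (leap)
2051: Sunday
2050: Saturday
2049: Friday
2048: Wednesday (leap)
2047: Tuesday
2046: Monday
2045: Sunday
2044: Friday (leap)
2043: Thursday
2043 begins on a Thursday and is a common year.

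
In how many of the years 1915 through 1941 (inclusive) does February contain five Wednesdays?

February has 28 days (29 in leap years); it has five Wednesdays when Wednesday falls among the first (month-length − 28) days — i.e. when February 1 is Wednesday in a leap year (never in a common year).
February 1 by year: 1915:Mon 1916:Tue 1917:Thu 1918:Fri 1919:Sat 1920:Sun 1921:Tue 1922:Wed 1923:Thu 1924:Fri 1925:Sun 1926:Mon 1927:Tue 1928:Wed✓ 1929:Fri 1930:Sat 1931:Sun 1932:Mon 1933:Wed 1934:Thu 1935:Fri 1936:Sat 1937:Mon 1938:Tue 1939:Wed 1940:Thu 1941:Sat
Years with five Wednesdays: 1928 → 1.

1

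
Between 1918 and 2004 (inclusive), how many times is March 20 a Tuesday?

12

Track March 20's weekday year by year (advancing +1, or +2 across a Feb 29):
  1918: Wed  1919: Thu (+1)  1920: Sat (+2)  1921: Sun (+1)  1922: Mon (+1)
  1923: Tue (+1) ✓  1924: Thu (+2)  1925: Fri (+1)  1926: Sat (+1)  1927: Sun (+1)
  1928: Tue (+2) ✓  1929: Wed (+1)  1930: Thu (+1)  1931: Fri (+1)  … (59 more years) …
  1991: Wed (+1)  1992: Fri (+2)  1993: Sat (+1)  1994: Sun (+1)  1995: Mon (+1)
  1996: Wed (+2)  1997: Thu (+1)  1998: Fri (+1)  1999: Sat (+1)  2000: Mon (+2)
  2001: Tue (+1) ✓  2002: Wed (+1)  2003: Thu (+1)  2004: Sat (+2)
Tuesday years: 1923, 1928, 1934, 1945, 1951, 1956, 1962, 1973, 1979, 1984, 1990, 2001 — 12 in total.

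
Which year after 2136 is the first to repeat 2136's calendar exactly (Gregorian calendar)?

2164

Two years share a calendar iff Jan 1 falls on the same weekday and both are leap or both are common. 2136: Jan 1 is Sunday, leap year.
2137: Jan 1 Tuesday, common
2138: Jan 1 Wednesday, common
2139: Jan 1 Thursday, common
2140: Jan 1 Friday, leap
2141: Jan 1 Sunday, common
2142: Jan 1 Monday, common
2143: Jan 1 Tuesday, common
2144: Jan 1 Wednesday, leap
2145: Jan 1 Friday, common
2146: Jan 1 Saturday, common
2147: Jan 1 Sunday, common
2148: Jan 1 Monday, leap
2149: Jan 1 Wednesday, common
2150: Jan 1 Thursday, common
2151: Jan 1 Friday, common
2152: Jan 1 Saturday, leap
2153: Jan 1 Monday, common
2154: Jan 1 Tuesday, common
2155: Jan 1 Wednesday, common
2156: Jan 1 Thursday, leap
2157: Jan 1 Saturday, common
2158: Jan 1 Sunday, common
2159: Jan 1 Monday, common
2160: Jan 1 Tuesday, leap
2161: Jan 1 Thursday, common
2162: Jan 1 Friday, common
2163: Jan 1 Saturday, common
2164: Jan 1 Sunday, leap
2164 matches on both conditions.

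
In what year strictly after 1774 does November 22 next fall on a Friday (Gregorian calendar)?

1776

From one year to the next, a fixed date's weekday advances by 1, or by 2 when a Feb 29 lies between the two dates.
1774: November 22 is Tuesday.
1775: Wednesday (+1)
1776: Friday (+2)
November 22 falls on a Friday in 1776.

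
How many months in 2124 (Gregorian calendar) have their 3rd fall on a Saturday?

Check the 3rd of each month of 2124: Jan 3: Mon, Feb 3: Thu, Mar 3: Fri, Apr 3: Mon, May 3: Wed, Jun 3: Sat, Jul 3: Mon, Aug 3: Thu, Sep 3: Sun, Oct 3: Tue, Nov 3: Fri, Dec 3: Sun.
Saturday occurs in June — 1 month.

1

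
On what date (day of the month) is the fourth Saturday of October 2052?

October 1, 2052 is a Tuesday, so the first Saturday is the 5th.
The fourth Saturday is 5 + 21 = 26.

26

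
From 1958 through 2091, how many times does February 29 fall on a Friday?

Leap years in 1958–2091: 33 of them.
Feb 29 weekday advances by 5 (mod 7) from one leap year to the next four years later (or differs when a century non-leap intervenes).
Leap-day weekdays: 1960:Mon 1964:Sat 1968:Thu 1972:Tue 1976:Sun 1980:Fri✓ 1984:Wed 1988:Mon 1992:Sat 1996:Thu 2000:Tue 2004:Sun 2008:Fri✓ …(7 more)… 2040:Wed 2044:Mon 2048:Sat 2052:Thu 2056:Tue 2060:Sun 2064:Fri✓ 2068:Wed 2072:Mon 2076:Sat 2080:Thu 2084:Tue 2088:Sun
Friday: 1980, 2008, 2036, 2064 → 4.

4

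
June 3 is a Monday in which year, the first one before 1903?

1901

From one year to the next, a fixed date's weekday advances by 1, or by 2 when a Feb 29 lies between the two dates.
1903: June 3 is Wednesday.
1902: Tuesday (−1)
1901: Monday (−1)
June 3 falls on a Monday in 1901.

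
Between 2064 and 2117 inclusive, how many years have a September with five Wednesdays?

September has 30 days; it has five Wednesdays when Wednesday falls among the first (month-length − 28) days — i.e. when September 1 is one of Wednesday/Tuesday.
September 1 by year: 2064:Mon 2065:Tue✓ 2066:Wed✓ 2067:Thu 2068:Sat 2069:Sun 2070:Mon 2071:Tue✓ 2072:Thu 2073:Fri 2074:Sat 2075:Sun 2076:Tue✓ 2077:Wed✓ 2078:Thu …(24 more)… 2103:Sat 2104:Mon 2105:Tue✓ 2106:Wed✓ 2107:Thu 2108:Sat 2109:Sun 2110:Mon 2111:Tue✓ 2112:Thu 2113:Fri 2114:Sat 2115:Sun 2116:Tue✓ 2117:Wed✓
Years with five Wednesdays: 2065, 2066, 2071, 2076, 2077, 2082, 2083, 2088, 2093, 2094, 2099, 2100, 2105, 2106, 2111, 2116, 2117 → 17.

17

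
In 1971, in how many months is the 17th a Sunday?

Check the 17th of each month of 1971: Jan 17: Sun, Feb 17: Wed, Mar 17: Wed, Apr 17: Sat, May 17: Mon, Jun 17: Thu, Jul 17: Sat, Aug 17: Tue, Sep 17: Fri, Oct 17: Sun, Nov 17: Wed, Dec 17: Fri.
Sunday occurs in January, October — 2 months.

2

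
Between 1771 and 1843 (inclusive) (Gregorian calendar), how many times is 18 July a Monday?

11

Track 18 July's weekday year by year (advancing +1, or +2 across a Feb 29):
  1771: Thu  1772: Sat (+2)  1773: Sun (+1)  1774: Mon (+1) ✓  1775: Tue (+1)
  1776: Thu (+2)  1777: Fri (+1)  1778: Sat (+1)  1779: Sun (+1)  1780: Tue (+2)
  1781: Wed (+1)  1782: Thu (+1)  1783: Fri (+1)  1784: Sun (+2)  … (45 more years) …
  1830: Sun (+1)  1831: Mon (+1) ✓  1832: Wed (+2)  1833: Thu (+1)  1834: Fri (+1)
  1835: Sat (+1)  1836: Mon (+2) ✓  1837: Tue (+1)  1838: Wed (+1)  1839: Thu (+1)
  1840: Sat (+2)  1841: Sun (+1)  1842: Mon (+1) ✓  1843: Tue (+1)
Monday years: 1774, 1785, 1791, 1796, 1803, 1808, 1814, 1825, 1831, 1836, 1842 — 11 in total.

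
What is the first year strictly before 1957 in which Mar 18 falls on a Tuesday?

1952

From one year to the next, a fixed date's weekday advances by 1, or by 2 when a Feb 29 lies between the two dates.
1957: March 18 is Monday.
1956: Sunday (−1)
1955: Friday (−2)
1954: Thursday (−1)
1953: Wednesday (−1)
1952: Tuesday (−1)
Mar 18 falls on a Tuesday in 1952.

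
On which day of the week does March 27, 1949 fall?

January 1, 1949 is a Saturday.
March 27 is day 86 of the year, i.e. 85 days after Jan 1.
85 mod 7 = 1, so advance 1 weekday from Saturday: Sunday.

Sunday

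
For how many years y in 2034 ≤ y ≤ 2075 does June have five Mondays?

12

June has 30 days; it has five Mondays when Monday falls among the first (month-length − 28) days — i.e. when June 1 is one of Monday/Sunday.
June 1 by year: 2034:Thu 2035:Fri 2036:Sun✓ 2037:Mon✓ 2038:Tue 2039:Wed 2040:Fri 2041:Sat 2042:Sun✓ 2043:Mon✓ 2044:Wed 2045:Thu 2046:Fri 2047:Sat 2048:Mon✓ …(12 more)… 2061:Wed 2062:Thu 2063:Fri 2064:Sun✓ 2065:Mon✓ 2066:Tue 2067:Wed 2068:Fri 2069:Sat 2070:Sun✓ 2071:Mon✓ 2072:Wed 2073:Thu 2074:Fri 2075:Sat
Years with five Mondays: 2036, 2037, 2042, 2043, 2048, 2053, 2054, 2059, 2064, 2065, 2070, 2071 → 12.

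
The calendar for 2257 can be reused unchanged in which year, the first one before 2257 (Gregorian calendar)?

Two years share a calendar iff Jan 1 falls on the same weekday and both are leap or both are common. 2257: Jan 1 is Thursday, common year.
2256: Jan 1 Tuesday, leap
2255: Jan 1 Monday, common
2254: Jan 1 Sunday, common
2253: Jan 1 Saturday, common
2252: Jan 1 Thursday, leap
2251: Jan 1 Wednesday, common
2250: Jan 1 Tuesday, common
2249: Jan 1 Monday, common
2248: Jan 1 Saturday, leap
2247: Jan 1 Friday, common
2246: Jan 1 Thursday, common
2246 matches on both conditions.

2246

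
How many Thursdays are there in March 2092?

4

March 2092 has 31 days and begins on Saturday.
The first Thursday is March 6.
Thursdays fall on 6, 13, 20, 27 — that's 4.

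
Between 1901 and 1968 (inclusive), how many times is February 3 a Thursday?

9

Track February 3's weekday year by year (advancing +1, or +2 across a Feb 29):
  1901: Sun  1902: Mon (+1)  1903: Tue (+1)  1904: Wed (+1)  1905: Fri (+2)
  1906: Sat (+1)  1907: Sun (+1)  1908: Mon (+1)  1909: Wed (+2)  1910: Thu (+1) ✓
  1911: Fri (+1)  1912: Sat (+1)  1913: Mon (+2)  1914: Tue (+1)  … (40 more years) …
  1955: Thu (+1) ✓  1956: Fri (+1)  1957: Sun (+2)  1958: Mon (+1)  1959: Tue (+1)
  1960: Wed (+1)  1961: Fri (+2)  1962: Sat (+1)  1963: Sun (+1)  1964: Mon (+1)
  1965: Wed (+2)  1966: Thu (+1) ✓  1967: Fri (+1)  1968: Sat (+1)
Thursday years: 1910, 1916, 1921, 1927, 1938, 1944, 1949, 1955, 1966 — 9 in total.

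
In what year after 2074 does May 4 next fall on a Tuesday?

From one year to the next, a fixed date's weekday advances by 1, or by 2 when a Feb 29 lies between the two dates.
2074: May 4 is Friday.
2075: Saturday (+1)
2076: Monday (+2)
2077: Tuesday (+1)
May 4 falls on a Tuesday in 2077.

2077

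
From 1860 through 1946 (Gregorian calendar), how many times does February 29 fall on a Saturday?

Leap years in 1860–1946: 21 of them.
Feb 29 weekday advances by 5 (mod 7) from one leap year to the next four years later (or differs when a century non-leap intervenes).
Leap-day weekdays: 1860:Wed 1864:Mon 1868:Sat✓ 1872:Thu 1876:Tue 1880:Sun 1884:Fri 1888:Wed 1892:Mon 1896:Sat✓ 1904:Mon 1908:Sat✓ 1912:Thu 1916:Tue 1920:Sun 1924:Fri 1928:Wed 1932:Mon 1936:Sat✓ 1940:Thu 1944:Tue
Saturday: 1868, 1896, 1908, 1936 → 4.

4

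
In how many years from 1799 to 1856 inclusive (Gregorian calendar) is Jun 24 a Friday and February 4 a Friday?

Check each year's weekday for Jun 24 and February 4:
  1799: Mon/Mon  1800: Tue/Tue  1801: Wed/Wed  1802: Thu/Thu  1803: Fri/Fri ✓  1804: Sun/Sat  1805: Mon/Mon  1806: Tue/Tue  1807: Wed/Wed  1808: Fri/Thu  1809: Sat/Sat  1810: Sun/Sun  1811: Mon/Mon  1812: Wed/Tue  …(30 more)…  1843: Sat/Sat  1844: Mon/Sun  1845: Tue/Tue  1846: Wed/Wed  1847: Thu/Thu  1848: Sat/Fri  1849: Sun/Sun  1850: Mon/Mon  1851: Tue/Tue  1852: Thu/Wed  1853: Fri/Fri ✓  1854: Sat/Sat  1855: Sun/Sun  1856: Tue/Mon
Both conditions hold in: 1803, 1814, 1825, 1831, 1842, 1853 — 6.

6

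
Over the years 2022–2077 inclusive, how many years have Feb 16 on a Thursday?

Track Feb 16's weekday year by year (advancing +1, or +2 across a Feb 29):
  2022: Wed  2023: Thu (+1) ✓  2024: Fri (+1)  2025: Sun (+2)  2026: Mon (+1)
  2027: Tue (+1)  2028: Wed (+1)  2029: Fri (+2)  2030: Sat (+1)  2031: Sun (+1)
  2032: Mon (+1)  2033: Wed (+2)  2034: Thu (+1) ✓  2035: Fri (+1)  … (28 more years) …
  2064: Sat (+1)  2065: Mon (+2)  2066: Tue (+1)  2067: Wed (+1)  2068: Thu (+1) ✓
  2069: Sat (+2)  2070: Sun (+1)  2071: Mon (+1)  2072: Tue (+1)  2073: Thu (+2) ✓
  2074: Fri (+1)  2075: Sat (+1)  2076: Sun (+1)  2077: Tue (+2)
Thursday years: 2023, 2034, 2040, 2045, 2051, 2062, 2068, 2073 — 8 in total.

8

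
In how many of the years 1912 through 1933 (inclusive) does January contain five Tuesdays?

9

January has 31 days; it has five Tuesdays when Tuesday falls among the first (month-length − 28) days — i.e. when January 1 is one of Tuesday/Monday/Sunday.
January 1 by year: 1912:Mon✓ 1913:Wed 1914:Thu 1915:Fri 1916:Sat 1917:Mon✓ 1918:Tue✓ 1919:Wed 1920:Thu 1921:Sat 1922:Sun✓ 1923:Mon✓ 1924:Tue✓ 1925:Thu 1926:Fri 1927:Sat 1928:Sun✓ 1929:Tue✓ 1930:Wed 1931:Thu 1932:Fri 1933:Sun✓
Years with five Tuesdays: 1912, 1917, 1918, 1922, 1923, 1924, 1928, 1929, 1933 → 9.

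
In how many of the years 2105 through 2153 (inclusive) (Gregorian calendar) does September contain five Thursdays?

14

September has 30 days; it has five Thursdays when Thursday falls among the first (month-length − 28) days — i.e. when September 1 is one of Thursday/Wednesday.
September 1 by year: 2105:Tue 2106:Wed✓ 2107:Thu✓ 2108:Sat 2109:Sun 2110:Mon 2111:Tue 2112:Thu✓ 2113:Fri 2114:Sat 2115:Sun 2116:Tue 2117:Wed✓ 2118:Thu✓ 2119:Fri …(19 more)… 2139:Tue 2140:Thu✓ 2141:Fri 2142:Sat 2143:Sun 2144:Tue 2145:Wed✓ 2146:Thu✓ 2147:Fri 2148:Sun 2149:Mon 2150:Tue 2151:Wed✓ 2152:Fri 2153:Sat
Years with five Thursdays: 2106, 2107, 2112, 2117, 2118, 2123, 2128, 2129, 2134, 2135, 2140, 2145, 2146, 2151 → 14.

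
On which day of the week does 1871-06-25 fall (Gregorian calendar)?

January 1, 1871 is a Sunday.
June 25 is day 176 of the year, i.e. 175 days after Jan 1.
175 mod 7 = 0, so advance 0 weekdays from Sunday: Sunday.

Sunday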